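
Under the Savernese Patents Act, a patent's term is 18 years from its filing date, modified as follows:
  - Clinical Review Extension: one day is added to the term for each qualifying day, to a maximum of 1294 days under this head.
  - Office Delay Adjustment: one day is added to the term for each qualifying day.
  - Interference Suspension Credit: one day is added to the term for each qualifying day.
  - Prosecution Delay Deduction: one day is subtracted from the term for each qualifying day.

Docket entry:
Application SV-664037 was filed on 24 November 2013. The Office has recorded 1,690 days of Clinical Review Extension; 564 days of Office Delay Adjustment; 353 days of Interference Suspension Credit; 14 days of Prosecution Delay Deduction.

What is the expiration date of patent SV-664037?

November 29, 2037

Base term: filing date + 18 years → 24 November 2031.
Clinical Review Extension: 1690 days claimed exceeds the 1294-day cap, so +1294 days → 10 June 2035.
Office Delay Adjustment: +564 days → 25 December 2036.
Interference Suspension Credit: +353 days → 13 December 2037.
Prosecution Delay Deduction: −14 days → 29 November 2037.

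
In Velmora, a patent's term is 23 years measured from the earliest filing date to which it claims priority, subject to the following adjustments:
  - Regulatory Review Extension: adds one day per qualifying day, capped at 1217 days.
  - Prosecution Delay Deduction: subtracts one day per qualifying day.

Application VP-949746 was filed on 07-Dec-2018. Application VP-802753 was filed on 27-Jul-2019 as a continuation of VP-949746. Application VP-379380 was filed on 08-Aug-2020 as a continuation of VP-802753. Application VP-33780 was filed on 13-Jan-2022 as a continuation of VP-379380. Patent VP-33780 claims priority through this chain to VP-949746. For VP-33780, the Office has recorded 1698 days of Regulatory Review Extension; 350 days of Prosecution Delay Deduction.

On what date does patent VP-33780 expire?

Earliest priority filing: 7 December 2018.
Base term: 7 December 2018 + 23 years → 7 December 2041.
Regulatory Review Extension: 1698 days claimed exceeds the 1217-day cap, so +1217 days → 7 April 2045.
Prosecution Delay Deduction: −350 days → 22 April 2044.

April 22, 2044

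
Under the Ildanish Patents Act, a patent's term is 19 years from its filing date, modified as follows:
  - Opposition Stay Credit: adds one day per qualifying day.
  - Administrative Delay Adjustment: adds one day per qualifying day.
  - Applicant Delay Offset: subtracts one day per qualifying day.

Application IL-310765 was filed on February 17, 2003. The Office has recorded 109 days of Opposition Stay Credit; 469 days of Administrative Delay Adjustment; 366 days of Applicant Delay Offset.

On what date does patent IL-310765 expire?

Base term: filing date + 19 years → 17 February 2022.
Opposition Stay Credit: +109 days → 6 June 2022.
Administrative Delay Adjustment: +469 days → 18 September 2023.
Applicant Delay Offset: −366 days → 17 September 2022.

September 17, 2022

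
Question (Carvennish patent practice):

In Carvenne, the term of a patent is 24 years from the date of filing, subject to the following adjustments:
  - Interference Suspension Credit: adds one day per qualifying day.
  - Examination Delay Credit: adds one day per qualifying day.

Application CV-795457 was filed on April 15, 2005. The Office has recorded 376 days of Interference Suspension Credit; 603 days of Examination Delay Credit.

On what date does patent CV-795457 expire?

Base term: filing date + 24 years → 15 April 2029.
Interference Suspension Credit: +376 days → 26 April 2030.
Examination Delay Credit: +603 days → 20 December 2031.

December 20, 2031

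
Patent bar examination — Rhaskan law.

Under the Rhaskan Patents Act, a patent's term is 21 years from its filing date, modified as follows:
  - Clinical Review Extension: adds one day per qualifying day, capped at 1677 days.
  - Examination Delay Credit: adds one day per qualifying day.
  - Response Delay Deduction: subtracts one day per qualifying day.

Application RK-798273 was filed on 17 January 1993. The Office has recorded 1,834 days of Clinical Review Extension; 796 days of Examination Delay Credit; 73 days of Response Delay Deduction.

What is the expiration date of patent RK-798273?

August 13, 2020

Base term: filing date + 21 years → 17 January 2014.
Clinical Review Extension: 1834 days claimed exceeds the 1677-day cap, so +1677 days → 21 August 2018.
Examination Delay Credit: +796 days → 25 October 2020.
Response Delay Deduction: −73 days → 13 August 2020.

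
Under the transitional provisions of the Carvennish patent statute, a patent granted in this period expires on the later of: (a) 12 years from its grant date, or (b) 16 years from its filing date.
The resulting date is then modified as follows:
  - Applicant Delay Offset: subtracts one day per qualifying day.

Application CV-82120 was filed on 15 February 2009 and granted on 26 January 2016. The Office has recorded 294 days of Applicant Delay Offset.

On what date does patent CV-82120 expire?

2027-04-07

(a) grant + 12 years → 26 January 2028.
(b) filing + 16 years → 15 February 2025.
Later of the two: 26 January 2028.
Applicant Delay Offset: −294 days → 7 April 2027.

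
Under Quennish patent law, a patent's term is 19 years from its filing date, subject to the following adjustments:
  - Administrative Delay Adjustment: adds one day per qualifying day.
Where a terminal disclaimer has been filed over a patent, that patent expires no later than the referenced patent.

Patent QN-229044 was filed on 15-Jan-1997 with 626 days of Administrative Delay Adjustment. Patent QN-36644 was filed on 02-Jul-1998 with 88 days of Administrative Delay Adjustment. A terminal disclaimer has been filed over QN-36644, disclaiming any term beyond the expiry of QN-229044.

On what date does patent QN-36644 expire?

September 28, 2017

Natural term of QN-36644:
  Base: filing + 19 years → 2 July 2017.
  Administrative Delay Adjustment: +88 days → 28 September 2017.
Expiry of referenced patent QN-229044:
  Base: filing + 19 years → 15 January 2016.
  Administrative Delay Adjustment: +626 days → 2 October 2017.
Terminal disclaimer: QN-36644 expires on the earlier of 28 September 2017 and 2 October 2017.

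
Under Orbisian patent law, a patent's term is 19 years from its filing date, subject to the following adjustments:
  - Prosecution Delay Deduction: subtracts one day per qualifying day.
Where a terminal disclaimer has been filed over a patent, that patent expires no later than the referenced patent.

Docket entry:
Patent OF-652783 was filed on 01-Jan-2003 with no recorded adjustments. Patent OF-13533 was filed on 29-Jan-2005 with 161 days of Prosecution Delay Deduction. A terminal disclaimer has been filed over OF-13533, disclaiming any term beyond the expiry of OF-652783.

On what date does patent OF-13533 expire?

Natural term of OF-13533:
  Base: filing + 19 years → 29 January 2024.
  Prosecution Delay Deduction: −161 days → 21 August 2023.
Expiry of referenced patent OF-652783:
  Base: filing + 19 years → 1 January 2022.
Terminal disclaimer: OF-13533 expires on the earlier of 21 August 2023 and 1 January 2022.

2022-01-01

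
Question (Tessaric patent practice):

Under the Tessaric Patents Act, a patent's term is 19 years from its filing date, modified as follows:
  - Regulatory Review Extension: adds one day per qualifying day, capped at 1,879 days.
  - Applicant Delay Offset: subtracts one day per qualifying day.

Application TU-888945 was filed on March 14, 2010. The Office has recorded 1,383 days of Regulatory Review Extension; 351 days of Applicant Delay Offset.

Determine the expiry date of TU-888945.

Base term: filing date + 19 years → 14 March 2029.
Regulatory Review Extension: 1383 days (within the 1879-day cap) → +1383 days → 26 December 2032.
Applicant Delay Offset: −351 days → 10 January 2032.

2032-01-10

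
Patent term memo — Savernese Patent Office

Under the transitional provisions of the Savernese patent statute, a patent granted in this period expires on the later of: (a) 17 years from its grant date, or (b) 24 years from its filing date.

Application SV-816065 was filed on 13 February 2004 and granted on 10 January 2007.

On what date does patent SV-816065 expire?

(a) grant + 17 years → 10 January 2024.
(b) filing + 24 years → 13 February 2028.
Later of the two: 13 February 2028.

February 13, 2028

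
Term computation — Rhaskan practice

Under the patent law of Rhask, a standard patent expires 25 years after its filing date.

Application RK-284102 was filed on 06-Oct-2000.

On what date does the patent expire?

Filing date + 25 years → 6 October 2025.

2025-10-06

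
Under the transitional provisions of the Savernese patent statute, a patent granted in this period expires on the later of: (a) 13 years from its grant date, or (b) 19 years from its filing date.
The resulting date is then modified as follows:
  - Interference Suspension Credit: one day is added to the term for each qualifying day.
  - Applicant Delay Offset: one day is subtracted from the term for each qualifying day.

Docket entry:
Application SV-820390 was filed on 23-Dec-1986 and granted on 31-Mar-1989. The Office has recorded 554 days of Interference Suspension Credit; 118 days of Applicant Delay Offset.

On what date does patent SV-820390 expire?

(a) grant + 13 years → 31 March 2002.
(b) filing + 19 years → 23 December 2005.
Later of the two: 23 December 2005.
Interference Suspension Credit: +554 days → 30 June 2007.
Applicant Delay Offset: −118 days → 4 March 2007.

2007-03-04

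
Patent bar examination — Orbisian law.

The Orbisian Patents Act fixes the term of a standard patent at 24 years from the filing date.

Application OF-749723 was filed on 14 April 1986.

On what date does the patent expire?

Filing date + 24 years → 14 April 2010.

2010-04-14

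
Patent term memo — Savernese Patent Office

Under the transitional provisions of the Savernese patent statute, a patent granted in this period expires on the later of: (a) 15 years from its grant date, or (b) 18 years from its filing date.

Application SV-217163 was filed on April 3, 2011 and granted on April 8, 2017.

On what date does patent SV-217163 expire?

(a) grant + 15 years → 8 April 2032.
(b) filing + 18 years → 3 April 2029.
Later of the two: 8 April 2032.

2032-04-08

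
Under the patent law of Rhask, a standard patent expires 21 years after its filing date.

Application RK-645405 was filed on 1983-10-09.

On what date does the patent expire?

2004-10-09

Filing date + 21 years → 9 October 2004.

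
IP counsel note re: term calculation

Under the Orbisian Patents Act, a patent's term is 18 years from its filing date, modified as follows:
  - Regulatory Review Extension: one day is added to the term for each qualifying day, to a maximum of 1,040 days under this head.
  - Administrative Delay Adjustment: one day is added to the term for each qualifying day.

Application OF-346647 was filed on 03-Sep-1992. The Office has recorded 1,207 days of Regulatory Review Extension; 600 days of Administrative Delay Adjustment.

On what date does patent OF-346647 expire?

March 1, 2015

Base term: filing date + 18 years → 3 September 2010.
Regulatory Review Extension: 1207 days claimed exceeds the 1040-day cap, so +1040 days → 9 July 2013.
Administrative Delay Adjustment: +600 days → 1 March 2015.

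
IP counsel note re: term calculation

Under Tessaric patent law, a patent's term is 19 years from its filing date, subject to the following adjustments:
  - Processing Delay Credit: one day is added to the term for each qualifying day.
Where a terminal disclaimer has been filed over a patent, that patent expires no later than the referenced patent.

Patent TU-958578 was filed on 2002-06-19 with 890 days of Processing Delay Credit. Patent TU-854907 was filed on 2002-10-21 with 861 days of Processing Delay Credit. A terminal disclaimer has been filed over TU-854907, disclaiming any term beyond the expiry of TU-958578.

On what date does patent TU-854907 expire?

Natural term of TU-854907:
  Base: filing + 19 years → 21 October 2021.
  Processing Delay Credit: +861 days → 29 February 2024.
Expiry of referenced patent TU-958578:
  Base: filing + 19 years → 19 June 2021.
  Processing Delay Credit: +890 days → 26 November 2023.
Terminal disclaimer: TU-854907 expires on the earlier of 29 February 2024 and 26 November 2023.

2023-11-26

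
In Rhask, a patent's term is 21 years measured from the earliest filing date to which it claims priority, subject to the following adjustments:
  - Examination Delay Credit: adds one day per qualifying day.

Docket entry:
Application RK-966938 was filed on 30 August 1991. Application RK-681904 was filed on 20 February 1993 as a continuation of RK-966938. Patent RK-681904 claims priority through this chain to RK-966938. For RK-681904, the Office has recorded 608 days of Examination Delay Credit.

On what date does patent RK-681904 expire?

April 30, 2014

Earliest priority filing: 30 August 1991.
Base term: 30 August 1991 + 21 years → 30 August 2012.
Examination Delay Credit: +608 days → 30 April 2014.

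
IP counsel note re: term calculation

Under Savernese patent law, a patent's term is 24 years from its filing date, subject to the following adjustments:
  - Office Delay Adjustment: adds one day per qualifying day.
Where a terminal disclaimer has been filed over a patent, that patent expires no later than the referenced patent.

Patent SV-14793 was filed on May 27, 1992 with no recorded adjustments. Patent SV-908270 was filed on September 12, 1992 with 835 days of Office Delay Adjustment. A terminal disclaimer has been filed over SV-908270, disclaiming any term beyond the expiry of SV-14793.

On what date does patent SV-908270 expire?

2016-05-27

Natural term of SV-908270:
  Base: filing + 24 years → 12 September 2016.
  Office Delay Adjustment: +835 days → 26 December 2018.
Expiry of referenced patent SV-14793:
  Base: filing + 24 years → 27 May 2016.
Terminal disclaimer: SV-908270 expires on the earlier of 26 December 2018 and 27 May 2016.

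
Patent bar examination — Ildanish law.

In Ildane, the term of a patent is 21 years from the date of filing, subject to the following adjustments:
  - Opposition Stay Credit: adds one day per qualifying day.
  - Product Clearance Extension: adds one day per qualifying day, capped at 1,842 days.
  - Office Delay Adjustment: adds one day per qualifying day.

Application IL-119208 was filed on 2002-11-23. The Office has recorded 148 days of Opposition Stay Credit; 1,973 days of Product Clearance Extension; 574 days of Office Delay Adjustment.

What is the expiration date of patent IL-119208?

Base term: filing date + 21 years → 23 November 2023.
Opposition Stay Credit: +148 days → 19 April 2024.
Product Clearance Extension: 1973 days claimed exceeds the 1842-day cap, so +1842 days → 5 May 2029.
Office Delay Adjustment: +574 days → 30 November 2030.

2030-11-30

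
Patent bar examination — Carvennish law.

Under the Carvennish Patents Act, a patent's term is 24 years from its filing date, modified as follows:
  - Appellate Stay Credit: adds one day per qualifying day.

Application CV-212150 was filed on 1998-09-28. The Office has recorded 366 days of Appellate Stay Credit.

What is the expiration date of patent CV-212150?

Base term: filing date + 24 years → 28 September 2022.
Appellate Stay Credit: +366 days → 29 September 2023.

2023-09-29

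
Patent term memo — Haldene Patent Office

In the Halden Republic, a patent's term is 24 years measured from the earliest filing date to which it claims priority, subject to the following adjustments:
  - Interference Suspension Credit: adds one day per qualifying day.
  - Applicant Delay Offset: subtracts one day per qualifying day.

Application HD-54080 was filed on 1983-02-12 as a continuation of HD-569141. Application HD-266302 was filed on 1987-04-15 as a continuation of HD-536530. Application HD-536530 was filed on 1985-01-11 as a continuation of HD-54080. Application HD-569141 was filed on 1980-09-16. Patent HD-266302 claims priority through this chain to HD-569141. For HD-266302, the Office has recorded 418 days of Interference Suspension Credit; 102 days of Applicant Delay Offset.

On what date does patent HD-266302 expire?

Earliest priority filing: 16 September 1980.
Base term: 16 September 1980 + 24 years → 16 September 2004.
Interference Suspension Credit: +418 days → 8 November 2005.
Applicant Delay Offset: −102 days → 29 July 2005.

2005-07-29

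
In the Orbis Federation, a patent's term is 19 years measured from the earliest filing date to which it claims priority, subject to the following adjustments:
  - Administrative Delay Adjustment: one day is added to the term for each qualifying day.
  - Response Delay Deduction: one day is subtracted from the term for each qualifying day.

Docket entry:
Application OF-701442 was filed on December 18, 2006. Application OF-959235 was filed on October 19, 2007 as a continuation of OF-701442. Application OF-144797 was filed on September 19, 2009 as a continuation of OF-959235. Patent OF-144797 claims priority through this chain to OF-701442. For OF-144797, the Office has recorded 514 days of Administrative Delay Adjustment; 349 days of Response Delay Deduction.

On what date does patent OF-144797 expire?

2026-06-01

Earliest priority filing: 18 December 2006.
Base term: 18 December 2006 + 19 years → 18 December 2025.
Administrative Delay Adjustment: +514 days → 16 May 2027.
Response Delay Deduction: −349 days → 1 June 2026.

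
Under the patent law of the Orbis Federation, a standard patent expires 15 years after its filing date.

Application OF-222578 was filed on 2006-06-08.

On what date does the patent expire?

2021-06-08

Filing date + 15 years → 8 June 2021.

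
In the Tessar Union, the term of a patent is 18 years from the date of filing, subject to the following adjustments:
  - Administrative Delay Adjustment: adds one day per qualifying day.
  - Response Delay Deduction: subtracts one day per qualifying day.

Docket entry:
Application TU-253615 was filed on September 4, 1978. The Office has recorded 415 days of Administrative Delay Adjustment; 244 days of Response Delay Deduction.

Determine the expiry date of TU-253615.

1997-02-22

Base term: filing date + 18 years → 4 September 1996.
Administrative Delay Adjustment: +415 days → 24 October 1997.
Response Delay Deduction: −244 days → 22 February 1997.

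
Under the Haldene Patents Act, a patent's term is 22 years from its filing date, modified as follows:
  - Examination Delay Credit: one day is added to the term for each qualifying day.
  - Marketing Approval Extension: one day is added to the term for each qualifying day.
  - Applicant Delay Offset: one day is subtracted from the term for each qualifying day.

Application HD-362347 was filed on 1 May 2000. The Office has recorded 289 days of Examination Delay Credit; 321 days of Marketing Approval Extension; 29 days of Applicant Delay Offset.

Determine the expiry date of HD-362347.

Base term: filing date + 22 years → 1 May 2022.
Examination Delay Credit: +289 days → 14 February 2023.
Marketing Approval Extension: +321 days → 1 January 2024.
Applicant Delay Offset: −29 days → 3 December 2023.

December 3, 2023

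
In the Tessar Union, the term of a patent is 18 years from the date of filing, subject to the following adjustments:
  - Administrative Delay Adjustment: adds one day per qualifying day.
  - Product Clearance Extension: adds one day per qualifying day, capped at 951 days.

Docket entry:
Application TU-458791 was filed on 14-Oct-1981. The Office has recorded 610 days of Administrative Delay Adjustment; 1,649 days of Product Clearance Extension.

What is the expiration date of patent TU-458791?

Base term: filing date + 18 years → 14 October 1999.
Administrative Delay Adjustment: +610 days → 15 June 2001.
Product Clearance Extension: 1649 days claimed exceeds the 951-day cap, so +951 days → 22 January 2004.

2004-01-22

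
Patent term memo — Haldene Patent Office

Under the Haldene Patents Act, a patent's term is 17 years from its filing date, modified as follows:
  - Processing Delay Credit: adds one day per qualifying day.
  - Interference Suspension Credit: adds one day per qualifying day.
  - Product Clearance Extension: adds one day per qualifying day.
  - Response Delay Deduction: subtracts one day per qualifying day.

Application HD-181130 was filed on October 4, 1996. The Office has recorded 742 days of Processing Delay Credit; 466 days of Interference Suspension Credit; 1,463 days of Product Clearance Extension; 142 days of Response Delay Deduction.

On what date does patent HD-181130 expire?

September 6, 2020

Base term: filing date + 17 years → 4 October 2013.
Processing Delay Credit: +742 days → 16 October 2015.
Interference Suspension Credit: +466 days → 24 January 2017.
Product Clearance Extension: +1463 days → 26 January 2021.
Response Delay Deduction: −142 days → 6 September 2020.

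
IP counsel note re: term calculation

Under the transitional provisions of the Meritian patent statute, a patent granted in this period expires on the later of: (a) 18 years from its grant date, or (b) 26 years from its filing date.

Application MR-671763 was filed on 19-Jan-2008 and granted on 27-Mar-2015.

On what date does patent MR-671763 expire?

January 19, 2034

(a) grant + 18 years → 27 March 2033.
(b) filing + 26 years → 19 January 2034.
Later of the two: 19 January 2034.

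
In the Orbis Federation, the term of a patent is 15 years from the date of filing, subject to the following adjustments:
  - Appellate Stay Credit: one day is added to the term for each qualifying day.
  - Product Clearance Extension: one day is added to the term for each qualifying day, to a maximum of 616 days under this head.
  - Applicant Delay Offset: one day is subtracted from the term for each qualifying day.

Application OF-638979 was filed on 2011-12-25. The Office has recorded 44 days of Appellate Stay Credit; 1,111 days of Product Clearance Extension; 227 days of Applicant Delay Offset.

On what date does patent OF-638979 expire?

March 2, 2028

Base term: filing date + 15 years → 25 December 2026.
Appellate Stay Credit: +44 days → 7 February 2027.
Product Clearance Extension: 1111 days claimed exceeds the 616-day cap, so +616 days → 15 October 2028.
Applicant Delay Offset: −227 days → 2 March 2028.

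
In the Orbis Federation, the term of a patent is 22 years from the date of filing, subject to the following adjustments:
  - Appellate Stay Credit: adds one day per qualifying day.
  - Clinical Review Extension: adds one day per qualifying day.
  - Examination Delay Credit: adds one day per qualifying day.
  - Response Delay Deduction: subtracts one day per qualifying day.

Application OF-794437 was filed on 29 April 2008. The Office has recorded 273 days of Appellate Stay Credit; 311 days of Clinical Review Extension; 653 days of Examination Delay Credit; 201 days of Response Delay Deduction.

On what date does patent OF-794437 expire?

February 28, 2033

Base term: filing date + 22 years → 29 April 2030.
Appellate Stay Credit: +273 days → 27 January 2031.
Clinical Review Extension: +311 days → 4 December 2031.
Examination Delay Credit: +653 days → 17 September 2033.
Response Delay Deduction: −201 days → 28 February 2033.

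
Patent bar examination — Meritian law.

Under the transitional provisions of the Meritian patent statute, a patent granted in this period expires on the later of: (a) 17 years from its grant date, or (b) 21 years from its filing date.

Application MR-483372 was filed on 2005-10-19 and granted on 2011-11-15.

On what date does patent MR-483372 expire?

(a) grant + 17 years → 15 November 2028.
(b) filing + 21 years → 19 October 2026.
Later of the two: 15 November 2028.

2028-11-15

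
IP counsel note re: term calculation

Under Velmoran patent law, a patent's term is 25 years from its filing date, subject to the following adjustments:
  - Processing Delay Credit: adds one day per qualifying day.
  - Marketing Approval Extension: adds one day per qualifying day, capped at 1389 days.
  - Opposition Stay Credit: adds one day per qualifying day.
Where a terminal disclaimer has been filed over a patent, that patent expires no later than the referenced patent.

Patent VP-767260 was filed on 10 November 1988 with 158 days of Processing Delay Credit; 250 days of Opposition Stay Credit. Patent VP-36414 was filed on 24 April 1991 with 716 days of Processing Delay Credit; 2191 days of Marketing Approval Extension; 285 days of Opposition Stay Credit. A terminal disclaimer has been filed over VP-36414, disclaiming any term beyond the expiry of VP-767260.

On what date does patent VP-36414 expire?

2014-12-23

Natural term of VP-36414:
  Base: filing + 25 years → 24 April 2016.
  Processing Delay Credit: +716 days → 10 April 2018.
  Marketing Approval Extension: 2191 days claimed exceeds the 1389-day cap, so +1389 days → 28 January 2022.
  Opposition Stay Credit: +285 days → 9 November 2022.
Expiry of referenced patent VP-767260:
  Base: filing + 25 years → 10 November 2013.
  Processing Delay Credit: +158 days → 17 April 2014.
  Opposition Stay Credit: +250 days → 23 December 2014.
Terminal disclaimer: VP-36414 expires on the earlier of 9 November 2022 and 23 December 2014.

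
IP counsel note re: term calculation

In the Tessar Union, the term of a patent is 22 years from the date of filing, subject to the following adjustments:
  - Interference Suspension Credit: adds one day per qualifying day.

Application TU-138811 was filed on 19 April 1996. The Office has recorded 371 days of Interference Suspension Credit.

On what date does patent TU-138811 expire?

2019-04-25

Base term: filing date + 22 years → 19 April 2018.
Interference Suspension Credit: +371 days → 25 April 2019.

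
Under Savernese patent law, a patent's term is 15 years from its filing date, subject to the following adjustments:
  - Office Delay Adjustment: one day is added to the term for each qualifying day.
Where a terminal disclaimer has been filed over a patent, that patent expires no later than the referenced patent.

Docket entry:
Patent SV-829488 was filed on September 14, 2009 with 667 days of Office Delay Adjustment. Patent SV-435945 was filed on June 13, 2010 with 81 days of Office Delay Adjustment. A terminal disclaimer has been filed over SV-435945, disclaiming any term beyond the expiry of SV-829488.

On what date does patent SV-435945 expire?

2025-09-02

Natural term of SV-435945:
  Base: filing + 15 years → 13 June 2025.
  Office Delay Adjustment: +81 days → 2 September 2025.
Expiry of referenced patent SV-829488:
  Base: filing + 15 years → 14 September 2024.
  Office Delay Adjustment: +667 days → 13 July 2026.
Terminal disclaimer: SV-435945 expires on the earlier of 2 September 2025 and 13 July 2026.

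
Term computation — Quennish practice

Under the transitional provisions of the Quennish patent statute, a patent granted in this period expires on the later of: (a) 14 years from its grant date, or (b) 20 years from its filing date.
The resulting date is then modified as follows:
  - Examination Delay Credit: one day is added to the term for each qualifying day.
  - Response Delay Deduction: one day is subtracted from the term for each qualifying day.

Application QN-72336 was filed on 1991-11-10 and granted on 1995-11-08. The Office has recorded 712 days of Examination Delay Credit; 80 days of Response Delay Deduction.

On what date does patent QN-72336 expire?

2013-08-03

(a) grant + 14 years → 8 November 2009.
(b) filing + 20 years → 10 November 2011.
Later of the two: 10 November 2011.
Examination Delay Credit: +712 days → 22 October 2013.
Response Delay Deduction: −80 days → 3 August 2013.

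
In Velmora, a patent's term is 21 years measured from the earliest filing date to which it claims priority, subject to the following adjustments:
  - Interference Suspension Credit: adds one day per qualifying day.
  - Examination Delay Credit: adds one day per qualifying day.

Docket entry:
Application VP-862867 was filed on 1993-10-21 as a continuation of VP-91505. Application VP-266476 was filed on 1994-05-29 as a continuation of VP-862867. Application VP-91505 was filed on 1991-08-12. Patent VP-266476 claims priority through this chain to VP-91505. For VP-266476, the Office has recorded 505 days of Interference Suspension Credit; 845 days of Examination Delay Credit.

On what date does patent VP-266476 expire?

2016-04-23

Earliest priority filing: 12 August 1991.
Base term: 12 August 1991 + 21 years → 12 August 2012.
Interference Suspension Credit: +505 days → 30 December 2013.
Examination Delay Credit: +845 days → 23 April 2016.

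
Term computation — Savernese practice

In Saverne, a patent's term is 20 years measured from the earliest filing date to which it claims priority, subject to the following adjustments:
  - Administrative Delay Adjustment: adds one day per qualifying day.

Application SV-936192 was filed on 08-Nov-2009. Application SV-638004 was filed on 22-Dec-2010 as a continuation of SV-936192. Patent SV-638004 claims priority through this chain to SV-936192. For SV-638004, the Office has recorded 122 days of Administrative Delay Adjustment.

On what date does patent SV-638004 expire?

2030-03-10

Earliest priority filing: 8 November 2009.
Base term: 8 November 2009 + 20 years → 8 November 2029.
Administrative Delay Adjustment: +122 days → 10 March 2030.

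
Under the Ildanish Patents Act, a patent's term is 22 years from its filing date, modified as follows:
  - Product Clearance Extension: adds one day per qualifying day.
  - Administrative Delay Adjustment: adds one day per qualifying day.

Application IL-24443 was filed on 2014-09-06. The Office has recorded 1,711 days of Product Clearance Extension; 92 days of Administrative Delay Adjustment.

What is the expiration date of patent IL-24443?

2041-08-14

Base term: filing date + 22 years → 6 September 2036.
Product Clearance Extension: +1711 days → 14 May 2041.
Administrative Delay Adjustment: +92 days → 14 August 2041.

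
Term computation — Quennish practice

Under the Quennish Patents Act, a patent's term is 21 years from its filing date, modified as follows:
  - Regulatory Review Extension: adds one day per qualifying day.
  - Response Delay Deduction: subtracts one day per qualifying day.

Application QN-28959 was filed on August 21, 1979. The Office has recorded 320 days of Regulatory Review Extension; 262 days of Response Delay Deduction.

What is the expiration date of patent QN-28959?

2000-10-18

Base term: filing date + 21 years → 21 August 2000.
Regulatory Review Extension: +320 days → 7 July 2001.
Response Delay Deduction: −262 days → 18 October 2000.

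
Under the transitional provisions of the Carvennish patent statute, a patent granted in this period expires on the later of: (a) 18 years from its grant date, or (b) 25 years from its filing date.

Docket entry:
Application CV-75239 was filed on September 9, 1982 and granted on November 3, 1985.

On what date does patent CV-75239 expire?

(a) grant + 18 years → 3 November 2003.
(b) filing + 25 years → 9 September 2007.
Later of the two: 9 September 2007.

2007-09-09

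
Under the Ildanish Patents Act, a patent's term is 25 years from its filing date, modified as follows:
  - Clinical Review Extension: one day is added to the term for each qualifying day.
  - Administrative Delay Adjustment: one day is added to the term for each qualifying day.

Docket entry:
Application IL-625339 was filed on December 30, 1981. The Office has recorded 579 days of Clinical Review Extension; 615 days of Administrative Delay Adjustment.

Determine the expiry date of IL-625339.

Base term: filing date + 25 years → 30 December 2006.
Clinical Review Extension: +579 days → 31 July 2008.
Administrative Delay Adjustment: +615 days → 7 April 2010.

April 7, 2010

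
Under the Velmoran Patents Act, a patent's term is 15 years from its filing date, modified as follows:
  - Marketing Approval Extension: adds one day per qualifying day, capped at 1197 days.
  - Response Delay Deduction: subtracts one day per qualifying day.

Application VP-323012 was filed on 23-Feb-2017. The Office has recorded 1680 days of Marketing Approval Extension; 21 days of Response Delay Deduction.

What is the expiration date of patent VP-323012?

Base term: filing date + 15 years → 23 February 2032.
Marketing Approval Extension: 1680 days claimed exceeds the 1197-day cap, so +1197 days → 4 June 2035.
Response Delay Deduction: −21 days → 14 May 2035.

2035-05-14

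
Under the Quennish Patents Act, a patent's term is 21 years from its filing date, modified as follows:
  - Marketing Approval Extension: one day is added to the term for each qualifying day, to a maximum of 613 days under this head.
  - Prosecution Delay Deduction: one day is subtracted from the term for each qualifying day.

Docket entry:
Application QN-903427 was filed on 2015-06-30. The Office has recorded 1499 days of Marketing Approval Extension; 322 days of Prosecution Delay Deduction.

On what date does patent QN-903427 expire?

2037-04-17

Base term: filing date + 21 years → 30 June 2036.
Marketing Approval Extension: 1499 days claimed exceeds the 613-day cap, so +613 days → 5 March 2038.
Prosecution Delay Deduction: −322 days → 17 April 2037.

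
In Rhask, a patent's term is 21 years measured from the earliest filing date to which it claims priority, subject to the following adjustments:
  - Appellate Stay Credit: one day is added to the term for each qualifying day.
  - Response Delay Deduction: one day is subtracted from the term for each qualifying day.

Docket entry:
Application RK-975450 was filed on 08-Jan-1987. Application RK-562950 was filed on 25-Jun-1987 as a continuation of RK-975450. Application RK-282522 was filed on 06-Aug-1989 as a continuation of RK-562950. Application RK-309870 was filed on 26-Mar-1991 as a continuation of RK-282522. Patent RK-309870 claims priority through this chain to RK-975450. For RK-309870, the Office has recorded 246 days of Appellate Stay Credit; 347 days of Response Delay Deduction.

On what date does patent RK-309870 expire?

2007-09-29

Earliest priority filing: 8 January 1987.
Base term: 8 January 1987 + 21 years → 8 January 2008.
Appellate Stay Credit: +246 days → 10 September 2008.
Response Delay Deduction: −347 days → 29 September 2007.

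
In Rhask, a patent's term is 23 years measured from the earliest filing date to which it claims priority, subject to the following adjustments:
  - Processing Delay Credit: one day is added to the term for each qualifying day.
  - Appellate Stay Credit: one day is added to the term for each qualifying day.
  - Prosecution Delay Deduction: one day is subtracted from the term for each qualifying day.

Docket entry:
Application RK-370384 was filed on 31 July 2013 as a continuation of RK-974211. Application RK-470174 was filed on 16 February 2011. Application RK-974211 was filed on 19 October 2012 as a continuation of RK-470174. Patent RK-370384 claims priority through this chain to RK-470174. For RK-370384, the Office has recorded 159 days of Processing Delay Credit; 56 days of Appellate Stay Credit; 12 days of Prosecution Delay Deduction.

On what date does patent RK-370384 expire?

September 7, 2034

Earliest priority filing: 16 February 2011.
Base term: 16 February 2011 + 23 years → 16 February 2034.
Processing Delay Credit: +159 days → 25 July 2034.
Appellate Stay Credit: +56 days → 19 September 2034.
Prosecution Delay Deduction: −12 days → 7 September 2034.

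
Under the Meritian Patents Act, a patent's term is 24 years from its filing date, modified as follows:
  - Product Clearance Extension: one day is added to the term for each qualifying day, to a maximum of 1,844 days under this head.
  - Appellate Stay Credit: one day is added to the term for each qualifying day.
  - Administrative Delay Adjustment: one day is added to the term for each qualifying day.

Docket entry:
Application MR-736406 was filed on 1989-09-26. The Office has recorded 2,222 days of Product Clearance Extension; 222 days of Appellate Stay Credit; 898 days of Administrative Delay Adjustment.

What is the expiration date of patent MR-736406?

Base term: filing date + 24 years → 26 September 2013.
Product Clearance Extension: 2222 days claimed exceeds the 1844-day cap, so +1844 days → 14 October 2018.
Appellate Stay Credit: +222 days → 24 May 2019.
Administrative Delay Adjustment: +898 days → 7 November 2021.

November 7, 2021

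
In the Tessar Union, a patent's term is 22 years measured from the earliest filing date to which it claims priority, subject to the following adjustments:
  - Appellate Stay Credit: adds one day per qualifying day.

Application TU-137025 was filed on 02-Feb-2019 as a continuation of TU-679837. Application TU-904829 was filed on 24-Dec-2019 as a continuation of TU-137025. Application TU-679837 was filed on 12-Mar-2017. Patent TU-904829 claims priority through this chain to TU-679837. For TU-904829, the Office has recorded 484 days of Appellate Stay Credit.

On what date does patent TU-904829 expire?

Earliest priority filing: 12 March 2017.
Base term: 12 March 2017 + 22 years → 12 March 2039.
Appellate Stay Credit: +484 days → 8 July 2040.

2040-07-08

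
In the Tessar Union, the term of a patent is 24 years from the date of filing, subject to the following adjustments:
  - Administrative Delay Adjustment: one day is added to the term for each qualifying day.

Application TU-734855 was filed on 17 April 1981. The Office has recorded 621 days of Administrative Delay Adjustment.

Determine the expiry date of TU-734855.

Base term: filing date + 24 years → 17 April 2005.
Administrative Delay Adjustment: +621 days → 29 December 2006.

2006-12-29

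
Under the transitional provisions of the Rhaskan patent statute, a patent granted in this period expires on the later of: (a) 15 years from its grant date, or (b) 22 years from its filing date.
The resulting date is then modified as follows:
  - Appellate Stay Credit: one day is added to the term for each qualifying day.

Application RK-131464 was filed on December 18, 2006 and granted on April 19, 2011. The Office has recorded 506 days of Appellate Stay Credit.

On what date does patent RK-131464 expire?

May 8, 2030

(a) grant + 15 years → 19 April 2026.
(b) filing + 22 years → 18 December 2028.
Later of the two: 18 December 2028.
Appellate Stay Credit: +506 days → 8 May 2030.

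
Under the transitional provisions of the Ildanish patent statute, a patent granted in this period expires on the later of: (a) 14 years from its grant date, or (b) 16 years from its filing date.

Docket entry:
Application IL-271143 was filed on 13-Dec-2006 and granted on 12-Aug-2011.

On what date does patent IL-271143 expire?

2025-08-12

(a) grant + 14 years → 12 August 2025.
(b) filing + 16 years → 13 December 2022.
Later of the two: 12 August 2025.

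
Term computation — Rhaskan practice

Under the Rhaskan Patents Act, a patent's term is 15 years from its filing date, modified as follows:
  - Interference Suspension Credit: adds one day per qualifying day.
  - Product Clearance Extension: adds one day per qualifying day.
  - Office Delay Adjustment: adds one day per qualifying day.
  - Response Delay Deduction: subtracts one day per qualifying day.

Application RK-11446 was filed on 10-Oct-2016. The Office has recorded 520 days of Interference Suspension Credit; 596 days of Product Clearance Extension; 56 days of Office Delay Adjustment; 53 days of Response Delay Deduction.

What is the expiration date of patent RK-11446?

Base term: filing date + 15 years → 10 October 2031.
Interference Suspension Credit: +520 days → 13 March 2033.
Product Clearance Extension: +596 days → 30 October 2034.
Office Delay Adjustment: +56 days → 25 December 2034.
Response Delay Deduction: −53 days → 2 November 2034.

2034-11-02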